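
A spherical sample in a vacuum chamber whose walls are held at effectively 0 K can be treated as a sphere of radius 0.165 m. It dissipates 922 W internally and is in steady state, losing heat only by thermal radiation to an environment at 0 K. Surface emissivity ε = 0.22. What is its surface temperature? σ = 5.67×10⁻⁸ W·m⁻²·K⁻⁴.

T ≈ 682 K

Steady state: internal power = radiated power, P = εσA T⁴.
Radiating area A = 4πr² = 0.3421 m².
T⁴ = P/(εσA) = 922/(0.22·5.67×10⁻⁸·0.3421) = 2.160×10¹¹ K⁴.
T = (2.160×10¹¹)^(1/4).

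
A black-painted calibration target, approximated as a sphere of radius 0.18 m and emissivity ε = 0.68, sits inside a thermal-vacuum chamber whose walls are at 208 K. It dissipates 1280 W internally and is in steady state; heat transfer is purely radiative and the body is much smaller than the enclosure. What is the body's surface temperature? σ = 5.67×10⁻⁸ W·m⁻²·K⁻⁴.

For a small grey body in a large enclosure, net radiated power = εσA(T⁴ − T_w⁴).
Steady state: P = εσA(T⁴ − T_w⁴) with A = 4πr² = 0.4072 m².
T⁴ = P/(εσA) + T_w⁴ = 1280/(0.68·5.67×10⁻⁸·0.4072) + (208)⁴
    = 8.154×10¹⁰ + 1.872×10⁹ = 8.341×10¹⁰ K⁴.

T ≈ 537 K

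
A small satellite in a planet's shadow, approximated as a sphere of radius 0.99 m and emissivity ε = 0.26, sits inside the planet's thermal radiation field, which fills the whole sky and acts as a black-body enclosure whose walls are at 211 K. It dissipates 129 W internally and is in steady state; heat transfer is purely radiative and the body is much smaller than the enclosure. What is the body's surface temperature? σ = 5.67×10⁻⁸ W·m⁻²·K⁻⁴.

For a small grey body in a large enclosure, net radiated power = εσA(T⁴ − T_w⁴).
Steady state: P = εσA(T⁴ − T_w⁴) with A = 4πr² = 12.32 m².
T⁴ = P/(εσA) + T_w⁴ = 129/(0.26·5.67×10⁻⁸·12.32) + (211)⁴
    = 7.105×10⁸ + 1.982×10⁹ = 2.693×10⁹ K⁴.

T ≈ 228 K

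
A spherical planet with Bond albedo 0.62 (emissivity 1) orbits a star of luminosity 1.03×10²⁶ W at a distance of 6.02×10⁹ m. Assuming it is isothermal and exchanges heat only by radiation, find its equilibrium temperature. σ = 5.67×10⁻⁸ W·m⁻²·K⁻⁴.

First find the stellar flux at distance d: S = L/(4πd²) = 1.03×10²⁶/(4π·(6.02×10⁹)²) = 2.262×10⁵ W/m².
For an isothermal sphere, absorbed (1−a)S·πr² = emitted σ·4πr²·T⁴, so T⁴ = (1−a)S/(4σ).
T⁴ = 0.380·2.262×10⁵/(4·5.67×10⁻⁸) = 3.789×10¹¹ K⁴.

T ≈ 785 K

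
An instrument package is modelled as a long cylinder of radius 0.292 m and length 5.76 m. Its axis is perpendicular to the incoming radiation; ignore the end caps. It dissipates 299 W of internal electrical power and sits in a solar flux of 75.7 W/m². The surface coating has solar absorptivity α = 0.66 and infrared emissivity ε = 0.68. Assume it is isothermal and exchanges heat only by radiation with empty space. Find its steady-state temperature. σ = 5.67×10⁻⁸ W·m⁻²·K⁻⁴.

At steady state, absorbed solar power + internal power = radiated power.
Absorbed: α·S·A_cross = 0.66·75.7·3.364 = 168.1 W (cross-section 2rL).
Total input = 168.1 + 299 = 467.1 W.
Radiated: εσ·A_surf·T⁴ with A_surf = 2πrL = 10.57 m².
T⁴ = 467.1/(0.68·5.67×10⁻⁸·10.57) = 1.146×10⁹ K⁴.

T ≈ 184 K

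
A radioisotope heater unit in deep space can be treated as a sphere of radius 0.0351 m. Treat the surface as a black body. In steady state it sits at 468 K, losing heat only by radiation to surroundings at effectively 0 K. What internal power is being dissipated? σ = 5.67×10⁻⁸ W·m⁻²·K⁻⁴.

P ≈ 42.1 W

Steady state: P = εσA T⁴.
A = 4πr² = 0.01548 m²; T⁴ = (468)⁴ = 4.797×10¹⁰ K⁴.
P = 1.0 × 5.67×10⁻⁸ × 0.01548 × 4.797×10¹⁰.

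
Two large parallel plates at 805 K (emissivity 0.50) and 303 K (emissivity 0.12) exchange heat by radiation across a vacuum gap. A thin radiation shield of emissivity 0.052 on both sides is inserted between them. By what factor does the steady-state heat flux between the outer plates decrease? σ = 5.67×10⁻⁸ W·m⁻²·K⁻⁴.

factor ≈ 5.01

Without shield: q₀ = σΔ(T⁴)/(1/ε₁+1/ε₂−1) with denominator 9.333.
With shield the two gaps are in series; the resistances add: (1/ε₁+1/ε_s−1)+(1/ε_s+1/ε₂−1) = 20.23+26.56 = 46.79.
Heat-flux ratio q₀/q = 46.79/9.333.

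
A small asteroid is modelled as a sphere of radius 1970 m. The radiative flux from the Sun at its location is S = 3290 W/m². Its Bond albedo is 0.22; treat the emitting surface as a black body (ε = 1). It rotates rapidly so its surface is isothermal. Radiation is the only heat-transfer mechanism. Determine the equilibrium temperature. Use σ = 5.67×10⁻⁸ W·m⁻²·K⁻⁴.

T ≈ 326 K

At equilibrium, absorbed power = emitted power.
Absorbing cross-section = πr² = 1.219×10⁷ m²; emitting surface = 4πr² = 4.877×10⁷ m² (ratio 4).
(1−a)S·A_cross = εσ·A_surf·T⁴  ⇒  T⁴ = (1−a)S/(4σ).
T⁴ = 0.780·3290/(4·5.67×10⁻⁸) = 1.131×10¹⁰ K⁴.
T = (1.131×10¹⁰)^(1/4).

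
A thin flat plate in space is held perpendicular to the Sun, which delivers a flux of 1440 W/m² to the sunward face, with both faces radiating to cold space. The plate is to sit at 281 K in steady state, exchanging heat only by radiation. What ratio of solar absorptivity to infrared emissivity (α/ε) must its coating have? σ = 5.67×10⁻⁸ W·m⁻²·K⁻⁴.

Balance: αS·A = εσ·2A·T⁴ ⇒ α/ε = 2σT⁴/S.
α/ε = 2·5.67×10⁻⁸·(281)⁴/1440 = 2·5.67×10⁻⁸·6.235×10⁹/1440.

α/ε ≈ 0.491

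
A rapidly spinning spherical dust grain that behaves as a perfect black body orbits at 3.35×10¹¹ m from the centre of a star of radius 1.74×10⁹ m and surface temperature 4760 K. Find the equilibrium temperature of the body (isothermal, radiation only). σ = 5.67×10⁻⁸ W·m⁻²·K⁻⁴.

The star's surface emits σT_*⁴; at distance d the flux is S = σT_*⁴(R_*/d)².
S = 5.67×10⁻⁸·(4760)⁴·(1.74×10⁹/3.35×10¹¹)² = 785.3 W/m².
For an isothermal sphere T⁴ = (1−a)S/(4σ) = 3.462×10⁹ K⁴.

T ≈ 243 K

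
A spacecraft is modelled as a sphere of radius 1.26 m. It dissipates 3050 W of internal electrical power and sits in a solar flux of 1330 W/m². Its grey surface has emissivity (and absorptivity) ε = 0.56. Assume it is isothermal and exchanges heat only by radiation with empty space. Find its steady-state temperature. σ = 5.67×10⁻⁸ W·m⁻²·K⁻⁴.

T ≈ 321 K

At steady state, absorbed solar power + internal power = radiated power.
Absorbed: α·S·A_cross = 0.56·1330·4.988 = 3715 W (cross-section πr²).
Total input = 3715 + 3050 = 6765 W.
Radiated: εσ·A_surf·T⁴ with A_surf = 4πr² = 19.95 m².
T⁴ = 6765/(0.56·5.67×10⁻⁸·19.95) = 1.068×10¹⁰ K⁴.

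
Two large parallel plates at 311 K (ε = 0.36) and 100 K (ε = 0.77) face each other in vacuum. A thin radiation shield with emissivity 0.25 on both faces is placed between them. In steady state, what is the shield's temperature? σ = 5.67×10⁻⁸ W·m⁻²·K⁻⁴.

In steady state the net flux on the hot side equals that on the cold side.
σ(T₁⁴−T_s⁴)/D₁ = σ(T_s⁴−T₂⁴)/D₂, with D₁ = 1/ε₁+1/ε_s−1 = 5.778, D₂ = 1/ε_s+1/ε₂−1 = 4.299.
Solve for T_s⁴: T_s⁴ = (D₂·T₁⁴ + D₁·T₂⁴)/(D₁+D₂) = 4.048×10⁹ K⁴.

T_s ≈ 252 K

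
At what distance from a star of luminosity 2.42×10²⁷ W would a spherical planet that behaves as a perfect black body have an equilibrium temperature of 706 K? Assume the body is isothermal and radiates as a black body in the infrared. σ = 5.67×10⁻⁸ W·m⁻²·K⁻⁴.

d ≈ 5.85×10¹⁰ m

For an isothermal black-emitting sphere, (1−a)S·πr² = σ·4πr²·T⁴ ⇒ S = 4σT⁴/(1−a).
S = 4·5.67×10⁻⁸·(706)⁴/1.00 = 56350 W/m².
Flux falls as S = L/(4πd²), so d = √(L/(4πS)) = √(2.42×10²⁷/(4π·56350)).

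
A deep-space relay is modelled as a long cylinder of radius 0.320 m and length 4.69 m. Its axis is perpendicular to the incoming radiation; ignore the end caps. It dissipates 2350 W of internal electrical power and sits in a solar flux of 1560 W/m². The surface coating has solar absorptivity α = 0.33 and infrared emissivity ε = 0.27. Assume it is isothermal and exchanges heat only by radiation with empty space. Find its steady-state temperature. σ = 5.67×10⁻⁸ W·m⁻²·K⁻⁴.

T ≈ 405 K

At steady state, absorbed solar power + internal power = radiated power.
Absorbed: α·S·A_cross = 0.33·1560·3.002 = 1545 W (cross-section 2rL).
Total input = 1545 + 2350 = 3895 W.
Radiated: εσ·A_surf·T⁴ with A_surf = 2πrL = 9.430 m².
T⁴ = 3895/(0.27·5.67×10⁻⁸·9.430) = 2.698×10¹⁰ K⁴.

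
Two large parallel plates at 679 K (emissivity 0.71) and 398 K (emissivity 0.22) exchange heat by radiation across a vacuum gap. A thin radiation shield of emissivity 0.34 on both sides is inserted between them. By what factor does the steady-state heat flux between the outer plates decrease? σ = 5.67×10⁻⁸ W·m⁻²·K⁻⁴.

factor ≈ 1.99

Without shield: q₀ = σΔ(T⁴)/(1/ε₁+1/ε₂−1) with denominator 4.954.
With shield the two gaps are in series; the resistances add: (1/ε₁+1/ε_s−1)+(1/ε_s+1/ε₂−1) = 3.350+6.487 = 9.836.
Heat-flux ratio q₀/q = 9.836/4.954.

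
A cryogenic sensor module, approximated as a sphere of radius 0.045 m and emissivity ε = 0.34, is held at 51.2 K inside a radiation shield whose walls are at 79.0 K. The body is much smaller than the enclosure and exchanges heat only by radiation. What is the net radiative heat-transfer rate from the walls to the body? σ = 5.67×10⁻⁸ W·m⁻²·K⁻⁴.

For a small grey body in a large enclosure: P_net = εσA(T_body⁴ − T_wall⁴).
A = 4πr² = 0.02545 m²; T_body⁴ − T_wall⁴ = 6.872×10⁶ − 3.895×10⁷ = -3.208×10⁷ K⁴.
|P_net| = 0.34·5.67×10⁻⁸·0.02545·3.208×10⁷.

P_net ≈ 0.0157 W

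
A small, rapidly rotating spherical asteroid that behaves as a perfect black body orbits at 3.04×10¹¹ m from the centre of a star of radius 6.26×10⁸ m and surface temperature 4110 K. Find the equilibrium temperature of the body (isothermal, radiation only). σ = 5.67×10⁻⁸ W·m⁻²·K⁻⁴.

The star's surface emits σT_*⁴; at distance d the flux is S = σT_*⁴(R_*/d)².
S = 5.67×10⁻⁸·(4110)⁴·(6.26×10⁸/3.04×10¹¹)² = 68.60 W/m².
For an isothermal sphere T⁴ = (1−a)S/(4σ) = 3.025×10⁸ K⁴.

T ≈ 132 K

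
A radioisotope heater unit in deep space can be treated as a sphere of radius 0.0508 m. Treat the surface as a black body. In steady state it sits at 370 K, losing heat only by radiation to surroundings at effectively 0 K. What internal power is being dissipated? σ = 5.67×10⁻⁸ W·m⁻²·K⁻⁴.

Steady state: P = εσA T⁴.
A = 4πr² = 0.03243 m²; T⁴ = (370)⁴ = 1.874×10¹⁰ K⁴.
P = 1.0 × 5.67×10⁻⁸ × 0.03243 × 1.874×10¹⁰.

P ≈ 34.5 W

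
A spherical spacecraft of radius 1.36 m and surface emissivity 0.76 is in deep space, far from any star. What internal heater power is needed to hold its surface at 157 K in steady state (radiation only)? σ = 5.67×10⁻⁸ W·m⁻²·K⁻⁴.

P = εσ·4πr²·T⁴.
4πr² = 23.24 m²; T⁴ = 6.076×10⁸ K⁴.
P = 0.76·5.67×10⁻⁸·23.24·6.076×10⁸.

P ≈ 609 W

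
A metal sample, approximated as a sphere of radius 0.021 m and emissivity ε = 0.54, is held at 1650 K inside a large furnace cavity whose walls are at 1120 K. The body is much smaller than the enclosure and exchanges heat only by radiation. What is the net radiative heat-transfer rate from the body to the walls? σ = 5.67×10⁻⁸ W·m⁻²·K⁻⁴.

P_net ≈ 991 W

For a small grey body in a large enclosure: P_net = εσA(T_body⁴ − T_wall⁴).
A = 4πr² = 0.005542 m²; T_body⁴ − T_wall⁴ = 7.412×10¹² − 1.574×10¹² = 5.838×10¹² K⁴.
|P_net| = 0.54·5.67×10⁻⁸·0.005542·5.838×10¹².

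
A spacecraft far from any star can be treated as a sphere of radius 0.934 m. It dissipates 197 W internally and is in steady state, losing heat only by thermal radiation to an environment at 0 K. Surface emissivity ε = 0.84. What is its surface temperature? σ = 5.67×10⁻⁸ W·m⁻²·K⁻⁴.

T ≈ 139 K

Steady state: internal power = radiated power, P = εσA T⁴.
Radiating area A = 4πr² = 10.96 m².
T⁴ = P/(εσA) = 197/(0.84·5.67×10⁻⁸·10.96) = 3.773×10⁸ K⁴.
T = (3.773×10⁸)^(1/4).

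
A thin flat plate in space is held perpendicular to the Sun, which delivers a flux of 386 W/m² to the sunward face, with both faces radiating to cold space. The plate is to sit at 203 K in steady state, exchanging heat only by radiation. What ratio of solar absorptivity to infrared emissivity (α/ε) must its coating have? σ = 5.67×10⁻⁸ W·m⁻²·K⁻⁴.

α/ε ≈ 0.499

Balance: αS·A = εσ·2A·T⁴ ⇒ α/ε = 2σT⁴/S.
α/ε = 2·5.67×10⁻⁸·(203)⁴/386 = 2·5.67×10⁻⁸·1.698×10⁹/386.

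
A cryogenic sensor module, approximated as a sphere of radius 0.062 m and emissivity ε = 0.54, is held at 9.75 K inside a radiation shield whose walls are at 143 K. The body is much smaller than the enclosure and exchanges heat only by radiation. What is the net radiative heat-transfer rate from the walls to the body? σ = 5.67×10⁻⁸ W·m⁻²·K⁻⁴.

P_net ≈ 0.618 W

For a small grey body in a large enclosure: P_net = εσA(T_body⁴ − T_wall⁴).
A = 4πr² = 0.04831 m²; T_body⁴ − T_wall⁴ = 9037 − 4.182×10⁸ = -4.182×10⁸ K⁴.
|P_net| = 0.54·5.67×10⁻⁸·0.04831·4.182×10⁸.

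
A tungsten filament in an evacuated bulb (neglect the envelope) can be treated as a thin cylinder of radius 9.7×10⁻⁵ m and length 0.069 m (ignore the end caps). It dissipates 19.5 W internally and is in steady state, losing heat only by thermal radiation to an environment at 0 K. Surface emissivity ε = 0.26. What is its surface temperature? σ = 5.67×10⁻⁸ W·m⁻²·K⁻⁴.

T ≈ 2370 K

Steady state: internal power = radiated power, P = εσA T⁴.
Radiating area A = 2πrL = 4.205×10⁻⁵ m².
T⁴ = P/(εσA) = 19.5/(0.26·5.67×10⁻⁸·4.205×10⁻⁵) = 3.145×10¹³ K⁴.
T = (3.145×10¹³)^(1/4).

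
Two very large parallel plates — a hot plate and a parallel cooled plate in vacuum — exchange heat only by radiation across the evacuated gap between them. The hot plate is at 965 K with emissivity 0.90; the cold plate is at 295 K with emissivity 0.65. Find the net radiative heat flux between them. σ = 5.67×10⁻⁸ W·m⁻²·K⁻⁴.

For two infinite grey parallel plates, q = σ(T₁⁴ − T₂⁴)/(1/ε₁ + 1/ε₂ − 1).
T₁⁴ − T₂⁴ = 8.672×10¹¹ − 7.573×10⁹ = 8.596×10¹¹ K⁴.
1/ε₁ + 1/ε₂ − 1 = 1.111 + 1.538 − 1 = 1.650.
q = 5.67×10⁻⁸ × 8.596×10¹¹ / 1.650.

q ≈ 29500 W/m²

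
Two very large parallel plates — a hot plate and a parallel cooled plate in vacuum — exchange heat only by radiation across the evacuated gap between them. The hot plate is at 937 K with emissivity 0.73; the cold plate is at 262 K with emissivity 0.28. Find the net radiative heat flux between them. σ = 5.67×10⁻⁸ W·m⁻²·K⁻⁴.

For two infinite grey parallel plates, q = σ(T₁⁴ − T₂⁴)/(1/ε₁ + 1/ε₂ − 1).
T₁⁴ − T₂⁴ = 7.708×10¹¹ − 4.712×10⁹ = 7.661×10¹¹ K⁴.
1/ε₁ + 1/ε₂ − 1 = 1.370 + 3.571 − 1 = 3.941.
q = 5.67×10⁻⁸ × 7.661×10¹¹ / 3.941.

q ≈ 11000 W/m²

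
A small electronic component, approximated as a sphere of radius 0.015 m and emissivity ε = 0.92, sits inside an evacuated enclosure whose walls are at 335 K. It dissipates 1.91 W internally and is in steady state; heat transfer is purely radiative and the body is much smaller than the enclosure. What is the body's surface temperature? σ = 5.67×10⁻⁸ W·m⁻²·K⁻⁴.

For a small grey body in a large enclosure, net radiated power = εσA(T⁴ − T_w⁴).
Steady state: P = εσA(T⁴ − T_w⁴) with A = 4πr² = 0.002827 m².
T⁴ = P/(εσA) + T_w⁴ = 1.91/(0.92·5.67×10⁻⁸·0.002827) + (335)⁴
    = 1.295×10¹⁰ + 1.259×10¹⁰ = 2.554×10¹⁰ K⁴.

T ≈ 400 K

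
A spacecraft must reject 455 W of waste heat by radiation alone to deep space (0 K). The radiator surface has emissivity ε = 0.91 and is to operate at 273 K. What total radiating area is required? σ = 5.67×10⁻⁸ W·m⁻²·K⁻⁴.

A ≈ 1.59 m²

P = εσA T⁴ ⇒ A = P/(εσT⁴).
T⁴ = 5.555×10⁹ K⁴.
A = 455/(0.91 × 5.67×10⁻⁸ × 5.555×10⁹).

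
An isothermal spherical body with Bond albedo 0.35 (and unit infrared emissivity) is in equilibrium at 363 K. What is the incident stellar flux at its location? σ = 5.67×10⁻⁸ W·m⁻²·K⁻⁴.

(1−a)S·πr² = σ·4πr²·T⁴ ⇒ S = 4σT⁴/(1−a).
S = 4·5.67×10⁻⁸·1.736×10¹⁰/0.650.

S ≈ 6060 W/m²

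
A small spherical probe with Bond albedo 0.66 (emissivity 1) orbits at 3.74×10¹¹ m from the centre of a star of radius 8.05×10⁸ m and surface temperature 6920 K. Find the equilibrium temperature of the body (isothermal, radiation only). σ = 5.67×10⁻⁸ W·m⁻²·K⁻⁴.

The star's surface emits σT_*⁴; at distance d the flux is S = σT_*⁴(R_*/d)².
S = 5.67×10⁻⁸·(6920)⁴·(8.05×10⁸/3.74×10¹¹)² = 602.4 W/m².
For an isothermal sphere T⁴ = (1−a)S/(4σ) = 9.030×10⁸ K⁴.

T ≈ 173 K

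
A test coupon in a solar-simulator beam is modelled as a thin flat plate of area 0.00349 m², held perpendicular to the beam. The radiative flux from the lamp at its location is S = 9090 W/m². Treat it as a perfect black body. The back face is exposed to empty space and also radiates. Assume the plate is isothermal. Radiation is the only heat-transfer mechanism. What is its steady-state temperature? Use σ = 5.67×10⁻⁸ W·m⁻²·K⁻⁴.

At equilibrium, absorbed power = emitted power.
Absorbing cross-section = A = 0.003490 m²; emitting surface = 2A = 0.006980 m² (ratio 2).
S·A_cross = εσ·A_surf·T⁴  ⇒  T⁴ = S/(2σ).
T⁴ = 1.00·9090/(2·5.67×10⁻⁸) = 8.016×10¹⁰ K⁴.
T = (8.016×10¹⁰)^(1/4).

T ≈ 532 K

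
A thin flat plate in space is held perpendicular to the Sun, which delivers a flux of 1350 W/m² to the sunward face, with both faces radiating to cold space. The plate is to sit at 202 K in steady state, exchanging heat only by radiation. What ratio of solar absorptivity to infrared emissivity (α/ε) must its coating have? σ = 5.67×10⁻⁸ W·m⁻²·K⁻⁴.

Balance: αS·A = εσ·2A·T⁴ ⇒ α/ε = 2σT⁴/S.
α/ε = 2·5.67×10⁻⁸·(202)⁴/1350 = 2·5.67×10⁻⁸·1.665×10⁹/1350.

α/ε ≈ 0.140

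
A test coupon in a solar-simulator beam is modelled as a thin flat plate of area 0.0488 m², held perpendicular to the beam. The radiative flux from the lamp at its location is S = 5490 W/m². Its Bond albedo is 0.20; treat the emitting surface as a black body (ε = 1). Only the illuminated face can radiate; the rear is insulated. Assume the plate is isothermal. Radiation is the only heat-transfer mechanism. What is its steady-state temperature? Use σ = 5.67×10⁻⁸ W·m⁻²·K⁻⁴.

T ≈ 528 K

At equilibrium, absorbed power = emitted power.
Absorbing cross-section = A = 0.04880 m²; emitting surface = A = 0.04880 m² (ratio 1).
(1−a)S·A_cross = εσ·A_surf·T⁴  ⇒  T⁴ = (1−a)S/(1σ).
T⁴ = 0.800·5490/(1·5.67×10⁻⁸) = 7.746×10¹⁰ K⁴.
T = (7.746×10¹⁰)^(1/4).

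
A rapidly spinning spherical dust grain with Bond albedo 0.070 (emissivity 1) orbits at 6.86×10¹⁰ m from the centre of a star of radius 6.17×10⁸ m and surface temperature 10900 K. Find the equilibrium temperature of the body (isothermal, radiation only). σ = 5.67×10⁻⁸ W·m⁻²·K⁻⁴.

The star's surface emits σT_*⁴; at distance d the flux is S = σT_*⁴(R_*/d)².
S = 5.67×10⁻⁸·(10900)⁴·(6.17×10⁸/6.86×10¹⁰)² = 64750 W/m².
For an isothermal sphere T⁴ = (1−a)S/(4σ) = 2.655×10¹¹ K⁴.

T ≈ 718 K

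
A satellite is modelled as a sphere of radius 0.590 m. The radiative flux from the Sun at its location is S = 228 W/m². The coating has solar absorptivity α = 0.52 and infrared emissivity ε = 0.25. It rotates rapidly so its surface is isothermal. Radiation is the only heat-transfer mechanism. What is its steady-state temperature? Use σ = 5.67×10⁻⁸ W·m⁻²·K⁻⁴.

T ≈ 214 K

At equilibrium, absorbed power = emitted power.
Absorbing cross-section = πr² = 1.094 m²; emitting surface = 4πr² = 4.374 m² (ratio 4).
αS·A_cross = εσ·A_surf·T⁴  ⇒  T⁴ = αS/(ε·4σ).
T⁴ = 0.520·228/(0.25·4·5.67×10⁻⁸) = 2.091×10⁹ K⁴.
T = (2.091×10⁹)^(1/4).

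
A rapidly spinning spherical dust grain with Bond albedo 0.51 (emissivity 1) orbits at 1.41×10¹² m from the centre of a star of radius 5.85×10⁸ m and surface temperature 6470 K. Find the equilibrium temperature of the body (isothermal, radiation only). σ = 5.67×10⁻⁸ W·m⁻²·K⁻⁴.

The star's surface emits σT_*⁴; at distance d the flux is S = σT_*⁴(R_*/d)².
S = 5.67×10⁻⁸·(6470)⁴·(5.85×10⁸/1.41×10¹²)² = 17.10 W/m².
For an isothermal sphere T⁴ = (1−a)S/(4σ) = 3.695×10⁷ K⁴.

T ≈ 78.0 K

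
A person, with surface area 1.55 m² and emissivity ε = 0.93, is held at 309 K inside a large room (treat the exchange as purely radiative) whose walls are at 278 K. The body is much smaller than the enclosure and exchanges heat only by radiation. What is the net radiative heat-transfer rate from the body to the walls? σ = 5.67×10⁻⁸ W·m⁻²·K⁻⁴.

P_net ≈ 257 W

For a small grey body in a large enclosure: P_net = εσA(T_body⁴ − T_wall⁴).
A = 1.55 m²; T_body⁴ − T_wall⁴ = 9.117×10⁹ − 5.973×10⁹ = 3.144×10⁹ K⁴.
|P_net| = 0.93·5.67×10⁻⁸·1.550·3.144×10⁹.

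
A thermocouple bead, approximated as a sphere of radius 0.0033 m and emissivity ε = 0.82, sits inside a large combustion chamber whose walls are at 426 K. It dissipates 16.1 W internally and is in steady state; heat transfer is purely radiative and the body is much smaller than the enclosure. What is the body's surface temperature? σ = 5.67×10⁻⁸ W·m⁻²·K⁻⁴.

For a small grey body in a large enclosure, net radiated power = εσA(T⁴ − T_w⁴).
Steady state: P = εσA(T⁴ − T_w⁴) with A = 4πr² = 1.368×10⁻⁴ m².
T⁴ = P/(εσA) + T_w⁴ = 16.1/(0.82·5.67×10⁻⁸·1.368×10⁻⁴) + (426)⁴
    = 2.530×10¹² + 3.293×10¹⁰ = 2.563×10¹² K⁴.

T ≈ 1270 K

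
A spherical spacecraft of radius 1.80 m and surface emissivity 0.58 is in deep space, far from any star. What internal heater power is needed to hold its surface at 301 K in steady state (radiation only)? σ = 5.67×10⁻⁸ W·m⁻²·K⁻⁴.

P ≈ 11000 W

P = εσ·4πr²·T⁴.
4πr² = 40.72 m²; T⁴ = 8.209×10⁹ K⁴.
P = 0.58·5.67×10⁻⁸·40.72·8.209×10⁹.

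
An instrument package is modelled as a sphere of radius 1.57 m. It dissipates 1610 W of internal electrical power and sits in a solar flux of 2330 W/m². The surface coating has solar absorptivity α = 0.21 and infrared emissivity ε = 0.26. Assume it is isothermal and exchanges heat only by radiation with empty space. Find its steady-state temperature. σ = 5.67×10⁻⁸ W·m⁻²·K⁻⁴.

At steady state, absorbed solar power + internal power = radiated power.
Absorbed: α·S·A_cross = 0.21·2330·7.744 = 3789 W (cross-section πr²).
Total input = 3789 + 1610 = 5399 W.
Radiated: εσ·A_surf·T⁴ with A_surf = 4πr² = 30.97 m².
T⁴ = 5399/(0.26·5.67×10⁻⁸·30.97) = 1.182×10¹⁰ K⁴.

T ≈ 330 K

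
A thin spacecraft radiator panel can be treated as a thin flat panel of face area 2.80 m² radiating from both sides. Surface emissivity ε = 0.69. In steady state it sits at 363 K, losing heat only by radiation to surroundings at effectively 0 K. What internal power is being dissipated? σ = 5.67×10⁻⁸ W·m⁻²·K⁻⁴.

Steady state: P = εσA T⁴.
A = 2·2.80 = 5.600 m²; T⁴ = (363)⁴ = 1.736×10¹⁰ K⁴.
P = 0.69 × 5.67×10⁻⁸ × 5.600 × 1.736×10¹⁰.

P ≈ 3800 W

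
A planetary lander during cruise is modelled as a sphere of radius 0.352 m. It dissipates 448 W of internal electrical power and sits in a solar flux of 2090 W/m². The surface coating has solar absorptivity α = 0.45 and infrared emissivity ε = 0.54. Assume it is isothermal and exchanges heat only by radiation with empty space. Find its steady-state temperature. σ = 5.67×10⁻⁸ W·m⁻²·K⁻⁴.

At steady state, absorbed solar power + internal power = radiated power.
Absorbed: α·S·A_cross = 0.45·2090·0.3893 = 366.1 W (cross-section πr²).
Total input = 366.1 + 448 = 814.1 W.
Radiated: εσ·A_surf·T⁴ with A_surf = 4πr² = 1.557 m².
T⁴ = 814.1/(0.54·5.67×10⁻⁸·1.557) = 1.708×10¹⁰ K⁴.

T ≈ 361 K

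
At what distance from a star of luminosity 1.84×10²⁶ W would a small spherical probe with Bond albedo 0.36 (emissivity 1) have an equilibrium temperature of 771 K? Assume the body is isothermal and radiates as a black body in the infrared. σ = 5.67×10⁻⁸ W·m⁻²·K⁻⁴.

d ≈ 1.08×10¹⁰ m

For an isothermal black-emitting sphere, (1−a)S·πr² = σ·4πr²·T⁴ ⇒ S = 4σT⁴/(1−a).
S = 4·5.67×10⁻⁸·(771)⁴/0.640 = 1.252×10⁵ W/m².
Flux falls as S = L/(4πd²), so d = √(L/(4πS)) = √(1.84×10²⁶/(4π·1.252×10⁵)).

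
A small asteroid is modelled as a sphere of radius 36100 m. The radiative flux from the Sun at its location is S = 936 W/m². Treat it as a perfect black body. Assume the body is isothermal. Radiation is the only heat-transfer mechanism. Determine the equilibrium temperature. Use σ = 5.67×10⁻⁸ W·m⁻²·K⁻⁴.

T ≈ 253 K

At equilibrium, absorbed power = emitted power.
Absorbing cross-section = πr² = 4.094×10⁹ m²; emitting surface = 4πr² = 1.638×10¹⁰ m² (ratio 4).
S·A_cross = εσ·A_surf·T⁴  ⇒  T⁴ = S/(4σ).
T⁴ = 1.00·936/(4·5.67×10⁻⁸) = 4.127×10⁹ K⁴.
T = (4.127×10⁹)^(1/4).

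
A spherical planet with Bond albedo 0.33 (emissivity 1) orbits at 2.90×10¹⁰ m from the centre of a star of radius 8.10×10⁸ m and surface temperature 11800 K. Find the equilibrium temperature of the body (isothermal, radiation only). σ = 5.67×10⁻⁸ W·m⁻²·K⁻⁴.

T ≈ 1260 K

The star's surface emits σT_*⁴; at distance d the flux is S = σT_*⁴(R_*/d)².
S = 5.67×10⁻⁸·(11800)⁴·(8.10×10⁸/2.90×10¹⁰)² = 8.576×10⁵ W/m².
For an isothermal sphere T⁴ = (1−a)S/(4σ) = 2.533×10¹² K⁴.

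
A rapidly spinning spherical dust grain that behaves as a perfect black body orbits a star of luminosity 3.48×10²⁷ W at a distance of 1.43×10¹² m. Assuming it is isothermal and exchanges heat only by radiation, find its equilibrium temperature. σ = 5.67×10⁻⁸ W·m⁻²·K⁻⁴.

T ≈ 156 K

First find the stellar flux at distance d: S = L/(4πd²) = 3.48×10²⁷/(4π·(1.43×10¹²)²) = 135.4 W/m².
For an isothermal sphere, absorbed (1−a)S·πr² = emitted σ·4πr²·T⁴, so T⁴ = (1−a)S/(4σ).
T⁴ = 1.00·135.4/(4·5.67×10⁻⁸) = 5.971×10⁸ K⁴.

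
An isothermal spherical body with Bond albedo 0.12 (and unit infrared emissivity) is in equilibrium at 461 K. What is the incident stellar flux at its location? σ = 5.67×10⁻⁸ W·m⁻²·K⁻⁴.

S ≈ 11600 W/m²

(1−a)S·πr² = σ·4πr²·T⁴ ⇒ S = 4σT⁴/(1−a).
S = 4·5.67×10⁻⁸·4.517×10¹⁰/0.880.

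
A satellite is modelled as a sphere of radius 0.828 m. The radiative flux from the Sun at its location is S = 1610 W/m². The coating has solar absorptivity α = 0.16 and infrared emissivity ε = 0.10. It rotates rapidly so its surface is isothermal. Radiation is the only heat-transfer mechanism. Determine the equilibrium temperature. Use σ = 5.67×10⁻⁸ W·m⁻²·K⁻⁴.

T ≈ 326 K

At equilibrium, absorbed power = emitted power.
Absorbing cross-section = πr² = 2.154 m²; emitting surface = 4πr² = 8.615 m² (ratio 4).
αS·A_cross = εσ·A_surf·T⁴  ⇒  T⁴ = αS/(ε·4σ).
T⁴ = 0.160·1610/(0.10·4·5.67×10⁻⁸) = 1.136×10¹⁰ K⁴.
T = (1.136×10¹⁰)^(1/4).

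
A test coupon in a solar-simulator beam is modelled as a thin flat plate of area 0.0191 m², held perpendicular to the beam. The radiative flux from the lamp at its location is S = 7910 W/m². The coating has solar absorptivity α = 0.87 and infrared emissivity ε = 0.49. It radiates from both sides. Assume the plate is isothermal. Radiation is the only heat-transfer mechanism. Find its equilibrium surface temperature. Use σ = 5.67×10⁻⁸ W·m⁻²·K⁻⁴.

At equilibrium, absorbed power = emitted power.
Absorbing cross-section = A = 0.01910 m²; emitting surface = 2A = 0.03820 m² (ratio 2).
αS·A_cross = εσ·A_surf·T⁴  ⇒  T⁴ = αS/(ε·2σ).
T⁴ = 0.870·7910/(0.49·2·5.67×10⁻⁸) = 1.238×10¹¹ K⁴.
T = (1.238×10¹¹)^(1/4).

T ≈ 593 K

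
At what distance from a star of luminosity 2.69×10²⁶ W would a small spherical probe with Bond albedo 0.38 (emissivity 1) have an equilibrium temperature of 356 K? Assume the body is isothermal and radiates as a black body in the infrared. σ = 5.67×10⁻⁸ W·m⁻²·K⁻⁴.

For an isothermal black-emitting sphere, (1−a)S·πr² = σ·4πr²·T⁴ ⇒ S = 4σT⁴/(1−a).
S = 4·5.67×10⁻⁸·(356)⁴/0.620 = 5876 W/m².
Flux falls as S = L/(4πd²), so d = √(L/(4πS)) = √(2.69×10²⁶/(4π·5876)).

d ≈ 6.04×10¹⁰ m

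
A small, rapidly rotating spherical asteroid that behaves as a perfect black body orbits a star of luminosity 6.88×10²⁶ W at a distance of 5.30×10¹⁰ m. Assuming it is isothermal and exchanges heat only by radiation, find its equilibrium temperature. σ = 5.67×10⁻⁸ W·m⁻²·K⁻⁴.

T ≈ 541 K

First find the stellar flux at distance d: S = L/(4πd²) = 6.88×10²⁶/(4π·(5.30×10¹⁰)²) = 19490 W/m².
For an isothermal sphere, absorbed (1−a)S·πr² = emitted σ·4πr²·T⁴, so T⁴ = (1−a)S/(4σ).
T⁴ = 1.00·19490/(4·5.67×10⁻⁸) = 8.594×10¹⁰ K⁴.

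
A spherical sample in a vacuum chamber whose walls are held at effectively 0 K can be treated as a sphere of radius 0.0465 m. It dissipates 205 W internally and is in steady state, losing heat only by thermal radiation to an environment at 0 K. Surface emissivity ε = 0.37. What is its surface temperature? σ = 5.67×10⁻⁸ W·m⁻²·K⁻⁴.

T ≈ 774 K

Steady state: internal power = radiated power, P = εσA T⁴.
Radiating area A = 4πr² = 0.02717 m².
T⁴ = P/(εσA) = 205/(0.37·5.67×10⁻⁸·0.02717) = 3.596×10¹¹ K⁴.
T = (3.596×10¹¹)^(1/4).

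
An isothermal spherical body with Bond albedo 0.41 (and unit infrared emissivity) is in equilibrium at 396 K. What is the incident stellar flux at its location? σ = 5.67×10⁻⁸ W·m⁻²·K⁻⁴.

(1−a)S·πr² = σ·4πr²·T⁴ ⇒ S = 4σT⁴/(1−a).
S = 4·5.67×10⁻⁸·2.459×10¹⁰/0.590.

S ≈ 9450 W/m²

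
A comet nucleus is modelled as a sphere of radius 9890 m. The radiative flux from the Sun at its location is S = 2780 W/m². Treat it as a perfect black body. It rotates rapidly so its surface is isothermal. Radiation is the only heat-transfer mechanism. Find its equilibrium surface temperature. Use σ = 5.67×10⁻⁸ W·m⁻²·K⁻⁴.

At equilibrium, absorbed power = emitted power.
Absorbing cross-section = πr² = 3.073×10⁸ m²; emitting surface = 4πr² = 1.229×10⁹ m² (ratio 4).
S·A_cross = εσ·A_surf·T⁴  ⇒  T⁴ = S/(4σ).
T⁴ = 1.00·2780/(4·5.67×10⁻⁸) = 1.226×10¹⁰ K⁴.
T = (1.226×10¹⁰)^(1/4).

T ≈ 333 K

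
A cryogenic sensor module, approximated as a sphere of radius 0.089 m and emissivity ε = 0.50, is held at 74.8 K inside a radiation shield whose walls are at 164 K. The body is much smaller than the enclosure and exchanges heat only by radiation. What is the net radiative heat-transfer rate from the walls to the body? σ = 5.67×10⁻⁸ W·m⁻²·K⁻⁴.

For a small grey body in a large enclosure: P_net = εσA(T_body⁴ − T_wall⁴).
A = 4πr² = 0.09954 m²; T_body⁴ − T_wall⁴ = 3.130×10⁷ − 7.234×10⁸ = -6.921×10⁸ K⁴.
|P_net| = 0.50·5.67×10⁻⁸·0.09954·6.921×10⁸.

P_net ≈ 1.95 W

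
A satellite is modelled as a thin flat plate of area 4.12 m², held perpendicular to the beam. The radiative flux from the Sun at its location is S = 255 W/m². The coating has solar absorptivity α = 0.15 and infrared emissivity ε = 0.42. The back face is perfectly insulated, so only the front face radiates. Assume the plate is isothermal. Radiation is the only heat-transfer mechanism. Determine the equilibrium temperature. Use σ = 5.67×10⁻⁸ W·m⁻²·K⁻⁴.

At equilibrium, absorbed power = emitted power.
Absorbing cross-section = A = 4.120 m²; emitting surface = A = 4.120 m² (ratio 1).
αS·A_cross = εσ·A_surf·T⁴  ⇒  T⁴ = αS/(ε·1σ).
T⁴ = 0.150·255/(0.42·1·5.67×10⁻⁸) = 1.606×10⁹ K⁴.
T = (1.606×10⁹)^(1/4).

T ≈ 200 K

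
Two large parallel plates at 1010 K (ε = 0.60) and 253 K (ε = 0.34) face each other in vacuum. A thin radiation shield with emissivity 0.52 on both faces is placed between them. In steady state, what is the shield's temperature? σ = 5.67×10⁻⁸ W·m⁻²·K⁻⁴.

In steady state the net flux on the hot side equals that on the cold side.
σ(T₁⁴−T_s⁴)/D₁ = σ(T_s⁴−T₂⁴)/D₂, with D₁ = 1/ε₁+1/ε_s−1 = 2.590, D₂ = 1/ε_s+1/ε₂−1 = 3.864.
Solve for T_s⁴: T_s⁴ = (D₂·T₁⁴ + D₁·T₂⁴)/(D₁+D₂) = 6.247×10¹¹ K⁴.

T_s ≈ 889 K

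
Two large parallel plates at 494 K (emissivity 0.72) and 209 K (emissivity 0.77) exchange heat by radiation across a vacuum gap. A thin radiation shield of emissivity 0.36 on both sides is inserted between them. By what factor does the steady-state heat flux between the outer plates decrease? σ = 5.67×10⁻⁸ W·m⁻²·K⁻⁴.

Without shield: q₀ = σΔ(T⁴)/(1/ε₁+1/ε₂−1) with denominator 1.688.
With shield the two gaps are in series; the resistances add: (1/ε₁+1/ε_s−1)+(1/ε_s+1/ε₂−1) = 3.167+3.076 = 6.243.
Heat-flux ratio q₀/q = 6.243/1.688.

factor ≈ 3.70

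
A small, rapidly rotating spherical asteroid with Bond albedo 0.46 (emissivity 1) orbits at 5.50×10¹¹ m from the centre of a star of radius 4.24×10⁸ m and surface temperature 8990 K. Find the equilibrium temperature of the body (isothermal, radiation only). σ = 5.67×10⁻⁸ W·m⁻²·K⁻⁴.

The star's surface emits σT_*⁴; at distance d the flux is S = σT_*⁴(R_*/d)².
S = 5.67×10⁻⁸·(8990)⁴·(4.24×10⁸/5.50×10¹¹)² = 220.1 W/m².
For an isothermal sphere T⁴ = (1−a)S/(4σ) = 5.241×10⁸ K⁴.

T ≈ 151 K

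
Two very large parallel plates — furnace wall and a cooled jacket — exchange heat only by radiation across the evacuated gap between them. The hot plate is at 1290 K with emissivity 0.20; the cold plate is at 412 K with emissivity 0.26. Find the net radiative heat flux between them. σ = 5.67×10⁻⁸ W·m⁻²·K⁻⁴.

q ≈ 19800 W/m²

For two infinite grey parallel plates, q = σ(T₁⁴ − T₂⁴)/(1/ε₁ + 1/ε₂ − 1).
T₁⁴ − T₂⁴ = 2.769×10¹² − 2.881×10¹⁰ = 2.740×10¹² K⁴.
1/ε₁ + 1/ε₂ − 1 = 5.000 + 3.846 − 1 = 7.846.
q = 5.67×10⁻⁸ × 2.740×10¹² / 7.846.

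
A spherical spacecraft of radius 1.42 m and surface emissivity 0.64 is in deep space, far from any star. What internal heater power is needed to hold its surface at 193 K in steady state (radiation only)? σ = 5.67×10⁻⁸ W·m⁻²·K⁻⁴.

P ≈ 1280 W

P = εσ·4πr²·T⁴.
4πr² = 25.34 m²; T⁴ = 1.387×10⁹ K⁴.
P = 0.64·5.67×10⁻⁸·25.34·1.387×10⁹.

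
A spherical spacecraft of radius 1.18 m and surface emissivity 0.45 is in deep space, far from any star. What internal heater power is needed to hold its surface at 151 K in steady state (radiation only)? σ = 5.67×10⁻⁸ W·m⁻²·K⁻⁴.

P ≈ 232 W

P = εσ·4πr²·T⁴.
4πr² = 17.50 m²; T⁴ = 5.199×10⁸ K⁴.
P = 0.45·5.67×10⁻⁸·17.50·5.199×10⁸.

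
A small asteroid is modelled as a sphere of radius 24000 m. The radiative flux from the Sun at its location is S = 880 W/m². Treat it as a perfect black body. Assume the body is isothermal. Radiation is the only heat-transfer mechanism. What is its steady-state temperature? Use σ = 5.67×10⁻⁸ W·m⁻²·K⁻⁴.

T ≈ 250 K

At equilibrium, absorbed power = emitted power.
Absorbing cross-section = πr² = 1.810×10⁹ m²; emitting surface = 4πr² = 7.238×10⁹ m² (ratio 4).
S·A_cross = εσ·A_surf·T⁴  ⇒  T⁴ = S/(4σ).
T⁴ = 1.00·880/(4·5.67×10⁻⁸) = 3.880×10⁹ K⁴.
T = (3.880×10⁹)^(1/4).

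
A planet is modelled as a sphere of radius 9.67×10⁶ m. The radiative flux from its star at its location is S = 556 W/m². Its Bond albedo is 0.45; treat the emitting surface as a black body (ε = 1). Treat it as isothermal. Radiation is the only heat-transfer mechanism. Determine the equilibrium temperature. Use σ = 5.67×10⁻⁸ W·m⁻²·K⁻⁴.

T ≈ 192 K

At equilibrium, absorbed power = emitted power.
Absorbing cross-section = πr² = 2.938×10¹⁴ m²; emitting surface = 4πr² = 1.175×10¹⁵ m² (ratio 4).
(1−a)S·A_cross = εσ·A_surf·T⁴  ⇒  T⁴ = (1−a)S/(4σ).
T⁴ = 0.550·556/(4·5.67×10⁻⁸) = 1.348×10⁹ K⁴.
T = (1.348×10⁹)^(1/4).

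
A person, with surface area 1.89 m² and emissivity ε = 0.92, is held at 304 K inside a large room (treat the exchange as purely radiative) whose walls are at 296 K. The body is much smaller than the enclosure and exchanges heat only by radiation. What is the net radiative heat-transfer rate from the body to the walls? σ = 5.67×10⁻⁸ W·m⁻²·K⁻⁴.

P_net ≈ 85.2 W

For a small grey body in a large enclosure: P_net = εσA(T_body⁴ − T_wall⁴).
A = 1.89 m²; T_body⁴ − T_wall⁴ = 8.541×10⁹ − 7.677×10⁹ = 8.642×10⁸ K⁴.
|P_net| = 0.92·5.67×10⁻⁸·1.890·8.642×10⁸.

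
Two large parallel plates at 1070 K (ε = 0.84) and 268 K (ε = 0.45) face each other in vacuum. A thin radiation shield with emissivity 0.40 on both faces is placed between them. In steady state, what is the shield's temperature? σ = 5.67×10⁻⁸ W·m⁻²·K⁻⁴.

T_s ≈ 935 K

In steady state the net flux on the hot side equals that on the cold side.
σ(T₁⁴−T_s⁴)/D₁ = σ(T_s⁴−T₂⁴)/D₂, with D₁ = 1/ε₁+1/ε_s−1 = 2.690, D₂ = 1/ε_s+1/ε₂−1 = 3.722.
Solve for T_s⁴: T_s⁴ = (D₂·T₁⁴ + D₁·T₂⁴)/(D₁+D₂) = 7.630×10¹¹ K⁴.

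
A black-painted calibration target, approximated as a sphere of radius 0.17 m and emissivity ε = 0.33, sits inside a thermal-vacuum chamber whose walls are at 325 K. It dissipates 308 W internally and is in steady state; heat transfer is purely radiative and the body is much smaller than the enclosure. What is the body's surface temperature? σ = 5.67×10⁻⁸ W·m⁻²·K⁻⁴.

For a small grey body in a large enclosure, net radiated power = εσA(T⁴ − T_w⁴).
Steady state: P = εσA(T⁴ − T_w⁴) with A = 4πr² = 0.3632 m².
T⁴ = P/(εσA) + T_w⁴ = 308/(0.33·5.67×10⁻⁸·0.3632) + (325)⁴
    = 4.533×10¹⁰ + 1.116×10¹⁰ = 5.648×10¹⁰ K⁴.

T ≈ 488 K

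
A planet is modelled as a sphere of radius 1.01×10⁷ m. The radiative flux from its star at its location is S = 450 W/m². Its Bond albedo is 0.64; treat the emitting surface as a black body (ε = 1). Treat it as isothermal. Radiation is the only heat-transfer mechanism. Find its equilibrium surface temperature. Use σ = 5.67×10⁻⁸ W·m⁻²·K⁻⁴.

T ≈ 163 K

At equilibrium, absorbed power = emitted power.
Absorbing cross-section = πr² = 3.205×10¹⁴ m²; emitting surface = 4πr² = 1.282×10¹⁵ m² (ratio 4).
(1−a)S·A_cross = εσ·A_surf·T⁴  ⇒  T⁴ = (1−a)S/(4σ).
T⁴ = 0.360·450/(4·5.67×10⁻⁸) = 7.143×10⁸ K⁴.
T = (7.143×10⁸)^(1/4).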